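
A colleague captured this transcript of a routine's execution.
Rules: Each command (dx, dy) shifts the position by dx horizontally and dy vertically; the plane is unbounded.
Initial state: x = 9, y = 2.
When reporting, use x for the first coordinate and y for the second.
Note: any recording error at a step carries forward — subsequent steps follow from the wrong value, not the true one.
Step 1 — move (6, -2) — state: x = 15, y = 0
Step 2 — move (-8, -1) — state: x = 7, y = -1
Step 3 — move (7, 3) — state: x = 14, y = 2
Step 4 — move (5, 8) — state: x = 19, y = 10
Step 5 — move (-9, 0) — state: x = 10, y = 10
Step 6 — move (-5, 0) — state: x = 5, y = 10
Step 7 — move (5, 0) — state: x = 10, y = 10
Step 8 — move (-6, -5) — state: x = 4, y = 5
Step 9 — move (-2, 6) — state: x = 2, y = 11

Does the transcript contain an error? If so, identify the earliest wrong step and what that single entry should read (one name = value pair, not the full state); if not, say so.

step 1: x = 9 + (6) = 15, y = 2 + (-2) = 0 -> verified
step 2: x = 15 + (-8) = 7, y = 0 + (-1) = -1 -> checks out
step 3: x = 7 + (7) = 14, y = -1 + (3) = 2 -> no discrepancy
step 4: x = 14 + (5) = 19, y = 2 + (8) = 10 -> checks out
step 5: x = 19 + (-9) = 10, y = 10 + (0) = 10 -> checks out
step 6: x = 10 + (-5) = 5, y = 10 + (0) = 10 -> agrees with the transcript
step 7: x = 5 + (5) = 10, y = 10 + (0) = 10 -> exactly as logged
step 8: x = 10 + (-6) = 4, y = 10 + (-5) = 5 -> no discrepancy
step 9: x = 4 + (-2) = 2, y = 5 + (6) = 11 -> confirmed correct
The recomputation confirms every line.

no error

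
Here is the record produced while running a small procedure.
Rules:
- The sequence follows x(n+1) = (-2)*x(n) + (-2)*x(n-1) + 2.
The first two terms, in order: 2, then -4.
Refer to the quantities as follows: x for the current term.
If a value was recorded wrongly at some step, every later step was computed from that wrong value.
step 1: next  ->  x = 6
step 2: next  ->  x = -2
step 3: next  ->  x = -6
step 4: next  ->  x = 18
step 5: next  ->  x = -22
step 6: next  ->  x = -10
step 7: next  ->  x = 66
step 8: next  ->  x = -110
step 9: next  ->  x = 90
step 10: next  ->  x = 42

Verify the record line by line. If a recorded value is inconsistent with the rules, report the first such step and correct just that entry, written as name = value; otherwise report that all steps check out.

Step 1: x = -2*(-4) + (-2)*(2) + (2) = 6 — confirmed correct.
Step 2: x = -2*(6) + (-2)*(-4) + (2) = -2 — consistent with the record.
Step 3: x = -2*(-2) + (-2)*(6) + (2) = -6 — in agreement.
Step 4: x = -2*(-6) + (-2)*(-2) + (2) = 18 — in agreement.
Step 5: x = -2*(18) + (-2)*(-6) + (2) = -22 — no discrepancy.
Step 6: x = -2*(-22) + (-2)*(18) + (2) = 10 — first mismatch against the record.
Step 6 is the first one off; corrected, x = 10.

step 6, x = 10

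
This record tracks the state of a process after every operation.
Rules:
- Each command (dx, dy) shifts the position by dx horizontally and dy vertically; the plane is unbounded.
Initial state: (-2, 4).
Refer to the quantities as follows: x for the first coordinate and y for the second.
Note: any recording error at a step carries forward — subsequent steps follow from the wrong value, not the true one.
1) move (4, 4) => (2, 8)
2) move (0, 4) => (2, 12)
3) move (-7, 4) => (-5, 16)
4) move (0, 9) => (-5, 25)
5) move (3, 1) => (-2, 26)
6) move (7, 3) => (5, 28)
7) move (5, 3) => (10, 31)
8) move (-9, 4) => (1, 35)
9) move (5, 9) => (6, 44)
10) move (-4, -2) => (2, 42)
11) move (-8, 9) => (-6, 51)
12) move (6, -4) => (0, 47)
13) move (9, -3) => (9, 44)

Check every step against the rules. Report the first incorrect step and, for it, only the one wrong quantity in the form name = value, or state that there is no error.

step 6, y = 29

Recomputing the run from the initial state:
step 1: x = 2, y = 8
step 2: x = 2, y = 12
step 3: x = -5, y = 16
step 4: x = -5, y = 25
step 5: x = -2, y = 26
step 6: x = 5, y = 29
step 7: x = 10, y = 32
step 8: x = 1, y = 36
step 9: x = 6, y = 45
step 10: x = 2, y = 43
step 11: x = -6, y = 52
step 12: x = 0, y = 48
step 13: x = 9, y = 45
The first disagreement with the record is at step 6, where the value should be y = 29.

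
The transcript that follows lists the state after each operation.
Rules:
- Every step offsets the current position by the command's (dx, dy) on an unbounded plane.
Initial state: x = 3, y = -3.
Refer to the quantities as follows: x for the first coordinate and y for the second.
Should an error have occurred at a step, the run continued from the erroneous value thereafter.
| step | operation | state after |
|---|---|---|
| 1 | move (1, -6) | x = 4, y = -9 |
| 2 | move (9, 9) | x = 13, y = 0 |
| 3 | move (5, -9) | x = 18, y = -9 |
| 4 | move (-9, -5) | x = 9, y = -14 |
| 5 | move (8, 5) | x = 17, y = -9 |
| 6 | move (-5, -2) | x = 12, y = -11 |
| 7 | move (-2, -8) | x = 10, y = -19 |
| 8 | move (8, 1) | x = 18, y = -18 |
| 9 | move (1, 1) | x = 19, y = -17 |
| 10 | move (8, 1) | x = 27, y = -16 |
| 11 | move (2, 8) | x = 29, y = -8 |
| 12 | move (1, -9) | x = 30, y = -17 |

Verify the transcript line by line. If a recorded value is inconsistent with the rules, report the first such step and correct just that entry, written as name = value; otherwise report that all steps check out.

no error

Recomputing the run from the initial state:
step 1: x = 4, y = -9
step 2: x = 13, y = 0
step 3: x = 18, y = -9
step 4: x = 9, y = -14
step 5: x = 17, y = -9
step 6: x = 12, y = -11
step 7: x = 10, y = -19
step 8: x = 18, y = -18
step 9: x = 19, y = -17
step 10: x = 27, y = -16
step 11: x = 29, y = -8
step 12: x = 30, y = -17
This matches the transcript at every step.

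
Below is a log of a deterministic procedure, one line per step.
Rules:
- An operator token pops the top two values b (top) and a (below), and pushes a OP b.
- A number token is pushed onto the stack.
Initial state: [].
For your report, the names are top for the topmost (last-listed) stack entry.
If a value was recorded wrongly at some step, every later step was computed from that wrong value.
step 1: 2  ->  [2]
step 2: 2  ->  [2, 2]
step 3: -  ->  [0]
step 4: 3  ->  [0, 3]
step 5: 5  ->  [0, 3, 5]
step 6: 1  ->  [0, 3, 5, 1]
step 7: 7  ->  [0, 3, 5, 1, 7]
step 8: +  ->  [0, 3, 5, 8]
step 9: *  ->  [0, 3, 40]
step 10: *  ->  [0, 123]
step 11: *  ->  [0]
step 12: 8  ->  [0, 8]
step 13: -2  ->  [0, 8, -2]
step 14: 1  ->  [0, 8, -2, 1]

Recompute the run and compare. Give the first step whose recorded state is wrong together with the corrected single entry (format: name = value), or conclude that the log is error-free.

Recomputing the run from the initial state:
step 1: [2]
step 2: [2, 2]
step 3: [0]
step 4: [0, 3]
step 5: [0, 3, 5]
step 6: [0, 3, 5, 1]
step 7: [0, 3, 5, 1, 7]
step 8: [0, 3, 5, 8]
step 9: [0, 3, 40]
step 10: [0, 120]
step 11: [0]
step 12: [0, 8]
step 13: [0, 8, -2]
step 14: [0, 8, -2, 1]
The first disagreement with the log is at step 10, where the value should be top = 120.

step 10, top = 120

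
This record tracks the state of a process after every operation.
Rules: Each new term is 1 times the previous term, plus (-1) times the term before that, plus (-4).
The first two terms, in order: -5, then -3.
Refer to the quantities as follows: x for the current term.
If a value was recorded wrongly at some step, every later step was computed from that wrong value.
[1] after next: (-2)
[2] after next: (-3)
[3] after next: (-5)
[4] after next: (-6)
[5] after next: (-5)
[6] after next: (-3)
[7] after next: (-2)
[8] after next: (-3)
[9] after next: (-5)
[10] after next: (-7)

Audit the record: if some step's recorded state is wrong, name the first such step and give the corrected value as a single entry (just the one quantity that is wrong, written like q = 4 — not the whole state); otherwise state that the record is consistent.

Step 1: x = 1*(-3) + (-1)*(-5) + (-4) = -2 — exactly as logged.
Step 2: x = 1*(-2) + (-1)*(-3) + (-4) = -3 — verified.
Step 3: x = 1*(-3) + (-1)*(-2) + (-4) = -5 — exactly as logged.
Step 4: x = 1*(-5) + (-1)*(-3) + (-4) = -6 — exactly as logged.
Step 5: x = 1*(-6) + (-1)*(-5) + (-4) = -5 — verified.
Step 6: x = 1*(-5) + (-1)*(-6) + (-4) = -3 — checks out.
Step 7: x = 1*(-3) + (-1)*(-5) + (-4) = -2 — exactly as logged.
Step 8: x = 1*(-2) + (-1)*(-3) + (-4) = -3 — no discrepancy.
Step 9: x = 1*(-3) + (-1)*(-2) + (-4) = -5 — verified.
Step 10: x = 1*(-5) + (-1)*(-3) + (-4) = -6 — not what was recorded.
That makes step 10 the first incorrect line — x = -6 is what it should show.

step 10, x = -6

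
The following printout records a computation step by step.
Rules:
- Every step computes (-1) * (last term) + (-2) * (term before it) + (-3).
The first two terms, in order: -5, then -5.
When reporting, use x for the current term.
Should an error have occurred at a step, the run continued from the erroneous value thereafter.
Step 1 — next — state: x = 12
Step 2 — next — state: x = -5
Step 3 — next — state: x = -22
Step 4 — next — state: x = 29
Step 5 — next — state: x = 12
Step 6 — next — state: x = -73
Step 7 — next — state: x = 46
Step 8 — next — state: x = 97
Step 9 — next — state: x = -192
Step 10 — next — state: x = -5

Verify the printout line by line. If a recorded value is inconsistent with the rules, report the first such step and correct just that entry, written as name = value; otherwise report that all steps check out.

no error

1. x = -1*(-5) + (-2)*(-5) + (-3) = 12 (matches)
2. x = -1*(12) + (-2)*(-5) + (-3) = -5 (consistent with the printout)
3. x = -1*(-5) + (-2)*(12) + (-3) = -22 (agrees with the printout)
4. x = -1*(-22) + (-2)*(-5) + (-3) = 29 (consistent with the printout)
5. x = -1*(29) + (-2)*(-22) + (-3) = 12 (matches)
6. x = -1*(12) + (-2)*(29) + (-3) = -73 (matches)
7. x = -1*(-73) + (-2)*(12) + (-3) = 46 (same as recorded)
8. x = -1*(46) + (-2)*(-73) + (-3) = 97 (no discrepancy)
9. x = -1*(97) + (-2)*(46) + (-3) = -192 (consistent with the printout)
10. x = -1*(-192) + (-2)*(97) + (-3) = -5 (checks out)
The whole run recomputes cleanly — no discrepancies.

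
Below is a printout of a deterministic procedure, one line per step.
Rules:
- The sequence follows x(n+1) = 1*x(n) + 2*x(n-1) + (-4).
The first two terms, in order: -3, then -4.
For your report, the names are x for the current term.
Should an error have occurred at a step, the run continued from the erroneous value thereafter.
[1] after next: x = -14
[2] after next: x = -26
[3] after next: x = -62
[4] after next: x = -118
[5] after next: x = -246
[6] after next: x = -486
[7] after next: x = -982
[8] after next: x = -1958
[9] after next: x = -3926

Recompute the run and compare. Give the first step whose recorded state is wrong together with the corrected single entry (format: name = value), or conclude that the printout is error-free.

step 3, x = -58

Recomputing the run from the initial state:
step 1: x = -14
step 2: x = -26
step 3: x = -58
step 4: x = -114
step 5: x = -234
step 6: x = -466
step 7: x = -938
step 8: x = -1874
step 9: x = -3754
The first disagreement with the printout is at step 3, where the value should be x = -58.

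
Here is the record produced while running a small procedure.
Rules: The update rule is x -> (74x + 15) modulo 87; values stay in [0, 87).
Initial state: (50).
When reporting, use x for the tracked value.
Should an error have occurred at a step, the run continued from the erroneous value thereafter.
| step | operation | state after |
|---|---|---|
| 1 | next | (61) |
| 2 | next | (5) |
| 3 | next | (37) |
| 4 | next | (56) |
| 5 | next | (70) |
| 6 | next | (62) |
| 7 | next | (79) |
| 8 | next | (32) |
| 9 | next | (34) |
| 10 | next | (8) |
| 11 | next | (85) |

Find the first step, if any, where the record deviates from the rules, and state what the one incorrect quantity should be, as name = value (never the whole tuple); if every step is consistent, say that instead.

step 1: x = (74*50 + 15) mod 87 = 61 -> checks out
step 2: x = (74*61 + 15) mod 87 = 5 -> no discrepancy
step 3: x = (74*5 + 15) mod 87 = 37 -> no discrepancy
step 4: x = (74*37 + 15) mod 87 = 56 -> agrees with the record
step 5: x = (74*56 + 15) mod 87 = 70 -> matches
step 6: x = (74*70 + 15) mod 87 = 62 -> exactly as logged
step 7: x = (74*62 + 15) mod 87 = 79 -> verified
step 8: x = (74*79 + 15) mod 87 = 32 -> in agreement
step 9: x = (74*32 + 15) mod 87 = 34 -> confirmed correct
step 10: x = (74*34 + 15) mod 87 = 8 -> matches
step 11: x = (74*8 + 15) mod 87 = 85 -> matches
The recomputation confirms every line.

no error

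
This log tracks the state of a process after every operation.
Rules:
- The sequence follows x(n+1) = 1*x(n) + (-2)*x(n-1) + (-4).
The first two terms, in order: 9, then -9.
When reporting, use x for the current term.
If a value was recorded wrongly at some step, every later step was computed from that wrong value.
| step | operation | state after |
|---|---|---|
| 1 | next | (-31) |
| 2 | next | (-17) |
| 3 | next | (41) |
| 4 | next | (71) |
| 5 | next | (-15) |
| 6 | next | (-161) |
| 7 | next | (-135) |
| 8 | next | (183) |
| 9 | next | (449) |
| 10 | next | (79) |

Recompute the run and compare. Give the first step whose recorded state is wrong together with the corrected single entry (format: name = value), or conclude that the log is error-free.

no error

Recomputing the run from the initial state:
step 1: x = -31
step 2: x = -17
step 3: x = 41
step 4: x = 71
step 5: x = -15
step 6: x = -161
step 7: x = -135
step 8: x = 183
step 9: x = 449
step 10: x = 79
This matches the log at every step.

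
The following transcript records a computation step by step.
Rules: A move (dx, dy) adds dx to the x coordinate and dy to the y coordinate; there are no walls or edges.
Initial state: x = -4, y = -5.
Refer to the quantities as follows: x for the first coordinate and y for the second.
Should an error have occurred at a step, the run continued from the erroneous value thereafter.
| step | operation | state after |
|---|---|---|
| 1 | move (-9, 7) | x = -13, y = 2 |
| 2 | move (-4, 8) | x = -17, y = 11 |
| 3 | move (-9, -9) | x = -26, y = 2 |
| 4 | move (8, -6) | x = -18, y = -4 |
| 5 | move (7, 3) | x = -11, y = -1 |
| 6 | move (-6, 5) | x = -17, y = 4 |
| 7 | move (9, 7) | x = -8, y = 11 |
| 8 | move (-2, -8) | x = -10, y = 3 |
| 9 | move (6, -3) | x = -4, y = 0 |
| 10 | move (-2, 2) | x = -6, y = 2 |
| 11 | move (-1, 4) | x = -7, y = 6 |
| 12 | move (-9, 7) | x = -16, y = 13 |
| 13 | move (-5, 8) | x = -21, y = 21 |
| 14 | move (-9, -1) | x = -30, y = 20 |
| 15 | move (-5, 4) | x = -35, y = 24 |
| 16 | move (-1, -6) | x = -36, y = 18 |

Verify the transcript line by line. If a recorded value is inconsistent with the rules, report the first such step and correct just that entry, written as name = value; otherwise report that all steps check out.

step 2, y = 10

step 1: x = -4 + (-9) = -13, y = -5 + (7) = 2 -> no discrepancy
step 2: x = -13 + (-4) = -17, y = 2 + (8) = 10 -> the entry is off here
Conclusion: step 2 carries the first error; the entry should be y = 10.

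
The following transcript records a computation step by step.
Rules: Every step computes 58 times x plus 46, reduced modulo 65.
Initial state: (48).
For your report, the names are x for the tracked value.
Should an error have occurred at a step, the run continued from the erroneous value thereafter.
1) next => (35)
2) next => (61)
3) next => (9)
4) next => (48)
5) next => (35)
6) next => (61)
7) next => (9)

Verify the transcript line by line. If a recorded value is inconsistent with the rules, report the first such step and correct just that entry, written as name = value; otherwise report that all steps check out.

Recomputing the run from the initial state:
step 1: x = 35
step 2: x = 61
step 3: x = 9
step 4: x = 48
step 5: x = 35
step 6: x = 61
step 7: x = 9
This matches the transcript at every step.

no error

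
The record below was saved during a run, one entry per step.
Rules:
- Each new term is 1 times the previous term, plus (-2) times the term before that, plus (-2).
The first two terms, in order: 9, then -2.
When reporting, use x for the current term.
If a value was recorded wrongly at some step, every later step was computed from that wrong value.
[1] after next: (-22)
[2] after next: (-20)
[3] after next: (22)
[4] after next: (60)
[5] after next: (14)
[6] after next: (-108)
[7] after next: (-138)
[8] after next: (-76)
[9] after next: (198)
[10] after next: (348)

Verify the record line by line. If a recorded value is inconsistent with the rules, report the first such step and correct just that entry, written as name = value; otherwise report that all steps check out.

1. x = 1*(-2) + (-2)*(9) + (-2) = -22 (same as recorded)
2. x = 1*(-22) + (-2)*(-2) + (-2) = -20 (matches)
3. x = 1*(-20) + (-2)*(-22) + (-2) = 22 (verified)
4. x = 1*(22) + (-2)*(-20) + (-2) = 60 (consistent with the record)
5. x = 1*(60) + (-2)*(22) + (-2) = 14 (agrees with the record)
6. x = 1*(14) + (-2)*(60) + (-2) = -108 (checks out)
7. x = 1*(-108) + (-2)*(14) + (-2) = -138 (no discrepancy)
8. x = 1*(-138) + (-2)*(-108) + (-2) = 76 (the record disagrees here)
So the first discrepancy is step 8, where the right value is x = 76.

step 8, x = 76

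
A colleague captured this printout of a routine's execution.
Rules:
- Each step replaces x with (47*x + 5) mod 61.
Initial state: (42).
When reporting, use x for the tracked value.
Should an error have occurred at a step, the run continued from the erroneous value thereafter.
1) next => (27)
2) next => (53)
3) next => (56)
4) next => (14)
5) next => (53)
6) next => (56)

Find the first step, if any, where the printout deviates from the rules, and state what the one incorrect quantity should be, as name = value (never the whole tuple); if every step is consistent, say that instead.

1. x = (47*42 + 5) mod 61 = 27 (checks out)
2. x = (47*27 + 5) mod 61 = 54 (the printout disagrees here)
So the first discrepancy is step 2, where the right value is x = 54.

step 2, x = 54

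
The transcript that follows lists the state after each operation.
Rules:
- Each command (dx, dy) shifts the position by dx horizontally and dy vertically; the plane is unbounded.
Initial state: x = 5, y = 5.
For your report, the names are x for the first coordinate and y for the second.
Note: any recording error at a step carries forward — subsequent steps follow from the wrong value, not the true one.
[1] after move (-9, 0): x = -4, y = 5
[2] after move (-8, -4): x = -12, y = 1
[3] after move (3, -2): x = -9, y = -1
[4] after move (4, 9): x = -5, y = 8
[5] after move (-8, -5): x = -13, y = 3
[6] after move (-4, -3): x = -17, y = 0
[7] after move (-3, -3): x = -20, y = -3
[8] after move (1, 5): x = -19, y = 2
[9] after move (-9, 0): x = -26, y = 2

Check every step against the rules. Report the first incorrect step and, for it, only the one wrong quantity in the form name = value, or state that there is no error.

step 9, x = -28

step 1: x = 5 + (-9) = -4, y = 5 + (0) = 5 -> no discrepancy
step 2: x = -4 + (-8) = -12, y = 5 + (-4) = 1 -> confirmed correct
step 3: x = -12 + (3) = -9, y = 1 + (-2) = -1 -> no discrepancy
step 4: x = -9 + (4) = -5, y = -1 + (9) = 8 -> no discrepancy
step 5: x = -5 + (-8) = -13, y = 8 + (-5) = 3 -> consistent with the transcript
step 6: x = -13 + (-4) = -17, y = 3 + (-3) = 0 -> confirmed correct
step 7: x = -17 + (-3) = -20, y = 0 + (-3) = -3 -> no discrepancy
step 8: x = -20 + (1) = -19, y = -3 + (5) = 2 -> verified
step 9: x = -19 + (-9) = -28, y = 2 + (0) = 2 -> first mismatch against the transcript
First incorrect step: 9; the correct value is x = -28.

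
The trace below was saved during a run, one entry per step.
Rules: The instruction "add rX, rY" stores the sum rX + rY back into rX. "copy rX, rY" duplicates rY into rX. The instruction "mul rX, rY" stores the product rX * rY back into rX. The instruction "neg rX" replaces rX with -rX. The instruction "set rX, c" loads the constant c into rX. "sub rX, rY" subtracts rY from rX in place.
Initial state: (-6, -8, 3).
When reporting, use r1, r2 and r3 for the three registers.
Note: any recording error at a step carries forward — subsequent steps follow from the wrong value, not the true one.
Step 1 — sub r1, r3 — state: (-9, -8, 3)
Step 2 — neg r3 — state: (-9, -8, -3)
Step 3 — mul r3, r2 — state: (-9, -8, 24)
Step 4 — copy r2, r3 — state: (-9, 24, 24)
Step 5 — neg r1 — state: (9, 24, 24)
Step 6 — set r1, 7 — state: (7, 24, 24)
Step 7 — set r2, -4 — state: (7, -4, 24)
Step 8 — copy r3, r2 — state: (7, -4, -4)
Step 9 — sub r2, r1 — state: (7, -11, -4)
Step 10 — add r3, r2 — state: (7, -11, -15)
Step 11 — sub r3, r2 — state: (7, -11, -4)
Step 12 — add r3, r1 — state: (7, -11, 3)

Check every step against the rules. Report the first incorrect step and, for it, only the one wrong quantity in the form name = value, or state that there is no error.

no error

step 1: r1 = -6 - 3 = -9 -> matches
step 2: r3 = -(3) = -3 -> consistent with the trace
step 3: r3 = -3 * -8 = 24 -> verified
step 4: r2 = 24 -> verified
step 5: r1 = -(-9) = 9 -> matches
step 6: r1 = 7 -> checks out
step 7: r2 = -4 -> agrees with the trace
step 8: r3 = -4 -> exactly as logged
step 9: r2 = -4 - 7 = -11 -> consistent with the trace
step 10: r3 = -4 + -11 = -15 -> verified
step 11: r3 = -15 - -11 = -4 -> checks out
step 12: r3 = -4 + 7 = 3 -> exactly as logged
Nothing is out of place; the run is error-free.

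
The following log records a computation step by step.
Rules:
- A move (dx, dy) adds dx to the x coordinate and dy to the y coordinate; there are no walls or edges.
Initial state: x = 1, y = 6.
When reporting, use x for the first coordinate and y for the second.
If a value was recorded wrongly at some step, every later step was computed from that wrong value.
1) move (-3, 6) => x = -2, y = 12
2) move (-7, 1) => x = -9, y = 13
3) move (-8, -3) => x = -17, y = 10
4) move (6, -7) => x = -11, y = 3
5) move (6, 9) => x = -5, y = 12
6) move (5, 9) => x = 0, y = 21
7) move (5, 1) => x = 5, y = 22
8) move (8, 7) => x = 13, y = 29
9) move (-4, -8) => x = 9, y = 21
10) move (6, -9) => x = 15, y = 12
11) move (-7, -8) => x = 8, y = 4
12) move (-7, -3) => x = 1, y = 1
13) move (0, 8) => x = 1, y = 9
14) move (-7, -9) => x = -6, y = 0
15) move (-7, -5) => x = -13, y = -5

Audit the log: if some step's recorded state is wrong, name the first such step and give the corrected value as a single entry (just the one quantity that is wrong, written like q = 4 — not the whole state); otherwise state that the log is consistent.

Recomputing the run from the initial state:
step 1: x = -2, y = 12
step 2: x = -9, y = 13
step 3: x = -17, y = 10
step 4: x = -11, y = 3
step 5: x = -5, y = 12
step 6: x = 0, y = 21
step 7: x = 5, y = 22
step 8: x = 13, y = 29
step 9: x = 9, y = 21
step 10: x = 15, y = 12
step 11: x = 8, y = 4
step 12: x = 1, y = 1
step 13: x = 1, y = 9
step 14: x = -6, y = 0
step 15: x = -13, y = -5
This matches the log at every step.

no error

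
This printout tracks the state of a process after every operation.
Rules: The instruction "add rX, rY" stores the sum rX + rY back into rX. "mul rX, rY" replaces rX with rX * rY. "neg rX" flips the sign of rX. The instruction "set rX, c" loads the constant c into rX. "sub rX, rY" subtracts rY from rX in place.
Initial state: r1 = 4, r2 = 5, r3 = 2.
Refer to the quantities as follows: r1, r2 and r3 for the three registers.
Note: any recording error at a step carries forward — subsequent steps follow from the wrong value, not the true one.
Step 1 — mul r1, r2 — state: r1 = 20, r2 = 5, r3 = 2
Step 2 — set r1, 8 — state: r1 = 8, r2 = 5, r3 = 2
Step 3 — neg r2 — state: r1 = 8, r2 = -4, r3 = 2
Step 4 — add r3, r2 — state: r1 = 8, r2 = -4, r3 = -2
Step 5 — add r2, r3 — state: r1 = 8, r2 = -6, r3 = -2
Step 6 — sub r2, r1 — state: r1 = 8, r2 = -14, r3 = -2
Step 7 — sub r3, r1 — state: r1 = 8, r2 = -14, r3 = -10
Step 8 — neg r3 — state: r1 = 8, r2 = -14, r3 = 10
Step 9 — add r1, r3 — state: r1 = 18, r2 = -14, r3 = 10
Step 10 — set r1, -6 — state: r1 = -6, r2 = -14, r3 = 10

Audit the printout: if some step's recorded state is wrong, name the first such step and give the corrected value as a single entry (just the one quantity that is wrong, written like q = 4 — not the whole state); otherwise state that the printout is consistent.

1. r1 = 4 * 5 = 20 (no discrepancy)
2. r1 = 8 (exactly as logged)
3. r2 = -(5) = -5 (the printout has a different value)
First incorrect step: 3; the correct value is r2 = -5.

step 3, r2 = -5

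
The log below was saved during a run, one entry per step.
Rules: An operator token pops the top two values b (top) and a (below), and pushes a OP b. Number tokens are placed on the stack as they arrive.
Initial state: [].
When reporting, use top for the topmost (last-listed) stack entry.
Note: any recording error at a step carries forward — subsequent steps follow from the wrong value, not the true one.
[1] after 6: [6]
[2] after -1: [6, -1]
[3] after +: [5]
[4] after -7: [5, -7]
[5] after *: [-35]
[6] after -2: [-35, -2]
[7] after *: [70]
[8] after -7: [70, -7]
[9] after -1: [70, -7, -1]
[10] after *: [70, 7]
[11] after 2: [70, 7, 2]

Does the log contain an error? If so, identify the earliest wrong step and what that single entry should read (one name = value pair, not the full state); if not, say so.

1. push 6: top = 6 (checks out)
2. push -1: top = -1 (no discrepancy)
3. 6 + -1 = 5 (exactly as logged)
4. push -7: top = -7 (agrees with the log)
5. 5 * -7 = -35 (exactly as logged)
6. push -2: top = -2 (same as recorded)
7. -35 * -2 = 70 (agrees with the log)
8. push -7: top = -7 (verified)
9. push -1: top = -1 (in agreement)
10. -7 * -1 = 7 (in agreement)
11. push 2: top = 2 (confirmed correct)
Nothing is out of place; the run is error-free.

no error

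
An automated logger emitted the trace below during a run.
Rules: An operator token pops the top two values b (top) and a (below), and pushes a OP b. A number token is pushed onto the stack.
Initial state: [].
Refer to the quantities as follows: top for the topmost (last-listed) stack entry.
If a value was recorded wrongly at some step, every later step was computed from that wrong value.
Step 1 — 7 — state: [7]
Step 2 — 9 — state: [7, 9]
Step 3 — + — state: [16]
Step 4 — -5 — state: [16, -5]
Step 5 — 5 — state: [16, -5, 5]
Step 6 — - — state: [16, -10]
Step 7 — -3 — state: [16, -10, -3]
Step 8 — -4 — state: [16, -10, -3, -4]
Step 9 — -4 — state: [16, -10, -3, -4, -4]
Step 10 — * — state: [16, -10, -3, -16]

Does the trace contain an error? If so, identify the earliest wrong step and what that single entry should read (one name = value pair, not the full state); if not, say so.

step 10, top = 16

step 1: push 7: top = 7 -> no discrepancy
step 2: push 9: top = 9 -> verified
step 3: 7 + 9 = 16 -> consistent with the trace
step 4: push -5: top = -5 -> verified
step 5: push 5: top = 5 -> same as recorded
step 6: -5 - 5 = -10 -> agrees with the trace
step 7: push -3: top = -3 -> confirmed correct
step 8: push -4: top = -4 -> matches
step 9: push -4: top = -4 -> checks out
step 10: -4 * -4 = 16 -> the trace disagrees here
The earliest wrong entry is at step 10: it should read top = 16.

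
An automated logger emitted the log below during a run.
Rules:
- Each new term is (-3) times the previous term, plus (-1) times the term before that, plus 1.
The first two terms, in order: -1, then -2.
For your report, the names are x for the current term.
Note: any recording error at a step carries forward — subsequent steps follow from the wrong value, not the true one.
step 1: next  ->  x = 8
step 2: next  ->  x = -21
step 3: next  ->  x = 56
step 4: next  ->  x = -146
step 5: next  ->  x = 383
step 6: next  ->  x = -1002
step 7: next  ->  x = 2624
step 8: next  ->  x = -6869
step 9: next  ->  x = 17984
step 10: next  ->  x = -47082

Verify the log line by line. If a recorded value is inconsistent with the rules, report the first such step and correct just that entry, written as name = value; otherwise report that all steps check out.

step 1: x = -3*(-2) + (-1)*(-1) + (1) = 8 -> checks out
step 2: x = -3*(8) + (-1)*(-2) + (1) = -21 -> consistent with the log
step 3: x = -3*(-21) + (-1)*(8) + (1) = 56 -> same as recorded
step 4: x = -3*(56) + (-1)*(-21) + (1) = -146 -> exactly as logged
step 5: x = -3*(-146) + (-1)*(56) + (1) = 383 -> checks out
step 6: x = -3*(383) + (-1)*(-146) + (1) = -1002 -> matches
step 7: x = -3*(-1002) + (-1)*(383) + (1) = 2624 -> agrees with the log
step 8: x = -3*(2624) + (-1)*(-1002) + (1) = -6869 -> consistent with the log
step 9: x = -3*(-6869) + (-1)*(2624) + (1) = 17984 -> exactly as logged
step 10: x = -3*(17984) + (-1)*(-6869) + (1) = -47082 -> checks out
No step deviates from the rules.

no error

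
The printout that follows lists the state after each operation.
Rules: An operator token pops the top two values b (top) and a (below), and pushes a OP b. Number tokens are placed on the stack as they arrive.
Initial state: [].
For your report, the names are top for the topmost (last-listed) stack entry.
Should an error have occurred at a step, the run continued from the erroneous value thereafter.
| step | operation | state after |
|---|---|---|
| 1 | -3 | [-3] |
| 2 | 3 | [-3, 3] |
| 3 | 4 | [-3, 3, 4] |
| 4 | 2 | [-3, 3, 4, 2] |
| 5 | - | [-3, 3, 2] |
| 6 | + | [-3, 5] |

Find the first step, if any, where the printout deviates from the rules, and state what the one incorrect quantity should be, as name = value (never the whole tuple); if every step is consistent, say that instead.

no error

1. push -3: top = -3 (confirmed correct)
2. push 3: top = 3 (confirmed correct)
3. push 4: top = 4 (in agreement)
4. push 2: top = 2 (no discrepancy)
5. 4 - 2 = 2 (checks out)
6. 3 + 2 = 5 (matches)
All steps check out; nothing to correct.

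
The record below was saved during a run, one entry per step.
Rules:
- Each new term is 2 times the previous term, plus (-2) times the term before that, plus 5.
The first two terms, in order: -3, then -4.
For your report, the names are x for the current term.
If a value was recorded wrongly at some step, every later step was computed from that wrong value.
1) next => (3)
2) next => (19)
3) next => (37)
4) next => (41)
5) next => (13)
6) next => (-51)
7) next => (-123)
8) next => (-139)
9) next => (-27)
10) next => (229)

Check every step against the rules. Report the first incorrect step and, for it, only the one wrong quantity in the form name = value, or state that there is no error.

step 1: x = 2*(-4) + (-2)*(-3) + (5) = 3 -> checks out
step 2: x = 2*(3) + (-2)*(-4) + (5) = 19 -> confirmed correct
step 3: x = 2*(19) + (-2)*(3) + (5) = 37 -> in agreement
step 4: x = 2*(37) + (-2)*(19) + (5) = 41 -> no discrepancy
step 5: x = 2*(41) + (-2)*(37) + (5) = 13 -> no discrepancy
step 6: x = 2*(13) + (-2)*(41) + (5) = -51 -> verified
step 7: x = 2*(-51) + (-2)*(13) + (5) = -123 -> verified
step 8: x = 2*(-123) + (-2)*(-51) + (5) = -139 -> confirmed correct
step 9: x = 2*(-139) + (-2)*(-123) + (5) = -27 -> confirmed correct
step 10: x = 2*(-27) + (-2)*(-139) + (5) = 229 -> in agreement
Nothing is out of place; the run is error-free.

no error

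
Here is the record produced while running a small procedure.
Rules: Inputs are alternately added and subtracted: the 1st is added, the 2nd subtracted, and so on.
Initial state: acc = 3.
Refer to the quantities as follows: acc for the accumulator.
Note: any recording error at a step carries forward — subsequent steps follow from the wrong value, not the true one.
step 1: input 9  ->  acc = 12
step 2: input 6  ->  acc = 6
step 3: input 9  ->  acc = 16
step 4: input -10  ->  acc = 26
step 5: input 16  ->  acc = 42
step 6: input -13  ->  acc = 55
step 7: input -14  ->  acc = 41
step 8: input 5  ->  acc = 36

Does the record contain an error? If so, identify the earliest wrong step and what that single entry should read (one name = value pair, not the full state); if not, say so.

step 3, acc = 15

Recomputing the run from the initial state:
step 1: acc = 12
step 2: acc = 6
step 3: acc = 15
step 4: acc = 25
step 5: acc = 41
step 6: acc = 54
step 7: acc = 40
step 8: acc = 35
The first disagreement with the record is at step 3, where the value should be acc = 15.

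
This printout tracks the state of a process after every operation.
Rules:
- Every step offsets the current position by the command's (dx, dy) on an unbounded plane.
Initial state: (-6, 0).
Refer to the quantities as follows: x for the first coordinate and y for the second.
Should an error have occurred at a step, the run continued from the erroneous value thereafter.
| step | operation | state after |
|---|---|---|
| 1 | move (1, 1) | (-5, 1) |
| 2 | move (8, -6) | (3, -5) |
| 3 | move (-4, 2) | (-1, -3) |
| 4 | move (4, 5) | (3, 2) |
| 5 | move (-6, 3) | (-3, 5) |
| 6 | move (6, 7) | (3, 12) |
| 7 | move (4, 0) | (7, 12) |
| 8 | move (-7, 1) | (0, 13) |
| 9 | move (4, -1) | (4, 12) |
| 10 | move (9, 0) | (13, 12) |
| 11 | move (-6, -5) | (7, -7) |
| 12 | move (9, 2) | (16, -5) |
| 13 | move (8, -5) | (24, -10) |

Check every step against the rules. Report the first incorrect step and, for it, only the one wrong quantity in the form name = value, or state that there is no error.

Recomputing the run from the initial state:
step 1: x = -5, y = 1
step 2: x = 3, y = -5
step 3: x = -1, y = -3
step 4: x = 3, y = 2
step 5: x = -3, y = 5
step 6: x = 3, y = 12
step 7: x = 7, y = 12
step 8: x = 0, y = 13
step 9: x = 4, y = 12
step 10: x = 13, y = 12
step 11: x = 7, y = 7
step 12: x = 16, y = 9
step 13: x = 24, y = 4
The first disagreement with the printout is at step 11, where the value should be y = 7.

step 11, y = 7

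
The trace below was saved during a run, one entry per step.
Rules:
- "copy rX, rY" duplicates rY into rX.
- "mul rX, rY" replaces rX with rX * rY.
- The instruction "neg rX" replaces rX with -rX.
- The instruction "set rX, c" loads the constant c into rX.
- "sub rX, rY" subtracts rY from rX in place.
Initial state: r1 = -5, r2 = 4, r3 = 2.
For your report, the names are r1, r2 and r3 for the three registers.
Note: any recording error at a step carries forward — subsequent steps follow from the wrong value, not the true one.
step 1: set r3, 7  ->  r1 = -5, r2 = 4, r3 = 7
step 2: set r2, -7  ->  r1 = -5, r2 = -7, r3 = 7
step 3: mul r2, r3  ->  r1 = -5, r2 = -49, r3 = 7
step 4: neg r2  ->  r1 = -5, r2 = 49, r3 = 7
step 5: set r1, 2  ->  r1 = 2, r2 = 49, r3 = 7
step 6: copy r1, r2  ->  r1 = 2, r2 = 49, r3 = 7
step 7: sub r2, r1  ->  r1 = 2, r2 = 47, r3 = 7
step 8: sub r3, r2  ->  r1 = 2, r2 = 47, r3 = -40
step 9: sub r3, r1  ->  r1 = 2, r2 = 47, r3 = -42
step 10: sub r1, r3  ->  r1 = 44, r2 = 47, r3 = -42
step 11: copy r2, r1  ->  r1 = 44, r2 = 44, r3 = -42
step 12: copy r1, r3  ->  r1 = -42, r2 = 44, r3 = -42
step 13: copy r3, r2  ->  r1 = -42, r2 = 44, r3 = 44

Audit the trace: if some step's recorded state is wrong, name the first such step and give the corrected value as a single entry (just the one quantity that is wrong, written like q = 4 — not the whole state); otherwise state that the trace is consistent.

step 6, r1 = 49

1. r3 = 7 (same as recorded)
2. r2 = -7 (verified)
3. r2 = -7 * 7 = -49 (verified)
4. r2 = -(-49) = 49 (in agreement)
5. r1 = 2 (confirmed correct)
6. r1 = 49 (the trace has a different value)
The audit stops at step 6: the recorded entry is wrong and should be r1 = 49.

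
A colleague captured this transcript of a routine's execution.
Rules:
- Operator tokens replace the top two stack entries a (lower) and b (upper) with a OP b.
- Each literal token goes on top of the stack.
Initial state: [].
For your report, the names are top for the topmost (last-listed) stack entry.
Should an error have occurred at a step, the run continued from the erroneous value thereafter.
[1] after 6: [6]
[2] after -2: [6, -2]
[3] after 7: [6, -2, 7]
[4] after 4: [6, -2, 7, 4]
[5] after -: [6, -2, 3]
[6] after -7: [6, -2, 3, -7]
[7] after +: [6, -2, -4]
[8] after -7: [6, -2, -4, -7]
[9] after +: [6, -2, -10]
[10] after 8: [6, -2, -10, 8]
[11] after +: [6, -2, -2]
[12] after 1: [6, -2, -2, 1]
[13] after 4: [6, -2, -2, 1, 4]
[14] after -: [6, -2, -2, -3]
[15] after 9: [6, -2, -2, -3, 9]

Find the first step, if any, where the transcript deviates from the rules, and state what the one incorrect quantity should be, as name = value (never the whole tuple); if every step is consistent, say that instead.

step 9, top = -11

Step 1: push 6: top = 6 — confirmed correct.
Step 2: push -2: top = -2 — same as recorded.
Step 3: push 7: top = 7 — exactly as logged.
Step 4: push 4: top = 4 — same as recorded.
Step 5: 7 - 4 = 3 — confirmed correct.
Step 6: push -7: top = -7 — matches.
Step 7: 3 + -7 = -4 — consistent with the transcript.
Step 8: push -7: top = -7 — no discrepancy.
Step 9: -4 + -7 = -11 — the transcript disagrees here.
Step 9 is the first one off; corrected, top = -11.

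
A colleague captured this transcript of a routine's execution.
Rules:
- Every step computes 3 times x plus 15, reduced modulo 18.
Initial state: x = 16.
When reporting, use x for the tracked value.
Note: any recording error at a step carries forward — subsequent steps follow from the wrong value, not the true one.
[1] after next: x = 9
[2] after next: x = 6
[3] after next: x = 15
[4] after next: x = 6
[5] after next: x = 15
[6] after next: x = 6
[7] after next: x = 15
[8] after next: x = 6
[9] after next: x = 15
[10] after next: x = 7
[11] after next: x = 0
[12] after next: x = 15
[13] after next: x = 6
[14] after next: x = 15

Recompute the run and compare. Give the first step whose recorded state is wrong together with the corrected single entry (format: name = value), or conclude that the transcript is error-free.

1. x = (3*16 + 15) mod 18 = 9 (confirmed correct)
2. x = (3*9 + 15) mod 18 = 6 (matches)
3. x = (3*6 + 15) mod 18 = 15 (matches)
4. x = (3*15 + 15) mod 18 = 6 (exactly as logged)
5. x = (3*6 + 15) mod 18 = 15 (no discrepancy)
6. x = (3*15 + 15) mod 18 = 6 (verified)
7. x = (3*6 + 15) mod 18 = 15 (same as recorded)
8. x = (3*15 + 15) mod 18 = 6 (checks out)
9. x = (3*6 + 15) mod 18 = 15 (verified)
10. x = (3*15 + 15) mod 18 = 6 (this is not what the transcript shows)
Conclusion: step 10 carries the first error; the entry should be x = 6.

step 10, x = 6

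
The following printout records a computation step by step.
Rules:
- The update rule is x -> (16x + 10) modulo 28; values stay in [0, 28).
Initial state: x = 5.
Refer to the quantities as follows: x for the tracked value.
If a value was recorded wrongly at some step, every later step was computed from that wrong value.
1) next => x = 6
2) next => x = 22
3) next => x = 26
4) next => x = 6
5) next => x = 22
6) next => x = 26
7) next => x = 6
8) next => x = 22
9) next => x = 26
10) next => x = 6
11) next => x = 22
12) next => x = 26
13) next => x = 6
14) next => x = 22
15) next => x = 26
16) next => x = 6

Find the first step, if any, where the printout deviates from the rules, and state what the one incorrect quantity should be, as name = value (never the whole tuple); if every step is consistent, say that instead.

no error

Recomputing the run from the initial state:
step 1: x = 6
step 2: x = 22
step 3: x = 26
step 4: x = 6
step 5: x = 22
step 6: x = 26
step 7: x = 6
step 8: x = 22
step 9: x = 26
step 10: x = 6
step 11: x = 22
step 12: x = 26
step 13: x = 6
step 14: x = 22
step 15: x = 26
step 16: x = 6
This matches the printout at every step.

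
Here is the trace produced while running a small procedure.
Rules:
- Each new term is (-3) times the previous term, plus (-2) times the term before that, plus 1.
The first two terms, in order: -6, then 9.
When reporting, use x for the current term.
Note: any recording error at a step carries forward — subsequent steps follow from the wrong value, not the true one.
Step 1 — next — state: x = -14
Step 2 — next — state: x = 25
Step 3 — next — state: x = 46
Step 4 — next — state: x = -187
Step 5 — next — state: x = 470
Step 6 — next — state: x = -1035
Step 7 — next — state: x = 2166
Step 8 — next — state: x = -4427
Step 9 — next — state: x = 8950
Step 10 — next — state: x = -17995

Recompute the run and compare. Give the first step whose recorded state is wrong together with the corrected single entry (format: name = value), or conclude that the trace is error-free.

1. x = -3*(9) + (-2)*(-6) + (1) = -14 (in agreement)
2. x = -3*(-14) + (-2)*(9) + (1) = 25 (no discrepancy)
3. x = -3*(25) + (-2)*(-14) + (1) = -46 (the entry is off here)
First incorrect step: 3; the correct value is x = -46.

step 3, x = -46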